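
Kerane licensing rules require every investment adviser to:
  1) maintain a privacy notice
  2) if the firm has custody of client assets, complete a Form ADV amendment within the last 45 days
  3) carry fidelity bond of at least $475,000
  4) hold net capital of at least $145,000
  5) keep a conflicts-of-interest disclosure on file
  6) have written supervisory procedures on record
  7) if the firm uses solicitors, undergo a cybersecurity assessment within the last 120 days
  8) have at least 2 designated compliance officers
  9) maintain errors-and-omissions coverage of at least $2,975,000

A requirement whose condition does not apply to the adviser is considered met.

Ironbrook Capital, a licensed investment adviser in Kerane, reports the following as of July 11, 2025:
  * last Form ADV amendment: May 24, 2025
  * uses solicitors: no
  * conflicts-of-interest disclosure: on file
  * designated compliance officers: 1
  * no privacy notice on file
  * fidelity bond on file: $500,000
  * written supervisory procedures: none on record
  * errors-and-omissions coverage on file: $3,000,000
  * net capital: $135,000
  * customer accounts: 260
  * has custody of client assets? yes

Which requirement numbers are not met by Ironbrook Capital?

1, 2, 4, 6, 8

1. privacy notice absent → not met
2. condition 'has custody of client assets' holds; Form ADV amendment 48 days ago vs limit 45 → not met
3. fidelity bond $500,000 ≥ $475,000 → met
4. net capital $135,000 < $145,000 → not met
5. conflicts-of-interest disclosure present → met
6. written supervisory procedures absent → not met
7. condition 'uses solicitors' does not hold → requirement n/a → met
8. designated compliance officers 1 < 2 → not met
9. errors-and-omissions coverage $3,000,000 ≥ $2,975,000 → met
Not met: 1, 2, 4, 6, 8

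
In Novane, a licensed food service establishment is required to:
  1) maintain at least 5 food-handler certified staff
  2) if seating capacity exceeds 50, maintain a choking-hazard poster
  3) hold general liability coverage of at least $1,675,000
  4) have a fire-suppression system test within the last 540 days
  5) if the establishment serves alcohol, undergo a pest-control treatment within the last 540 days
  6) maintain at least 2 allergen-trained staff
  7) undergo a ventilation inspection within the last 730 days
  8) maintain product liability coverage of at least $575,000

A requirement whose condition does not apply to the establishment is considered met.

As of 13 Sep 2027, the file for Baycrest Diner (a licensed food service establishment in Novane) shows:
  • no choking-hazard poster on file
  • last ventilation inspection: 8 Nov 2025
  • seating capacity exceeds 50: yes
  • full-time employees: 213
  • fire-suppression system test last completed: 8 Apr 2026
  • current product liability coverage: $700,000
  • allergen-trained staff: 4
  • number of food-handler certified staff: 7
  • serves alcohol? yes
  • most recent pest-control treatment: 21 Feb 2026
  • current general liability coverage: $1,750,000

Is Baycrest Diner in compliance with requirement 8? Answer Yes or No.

8. product liability coverage $700,000 ≥ $575,000 → met

Yes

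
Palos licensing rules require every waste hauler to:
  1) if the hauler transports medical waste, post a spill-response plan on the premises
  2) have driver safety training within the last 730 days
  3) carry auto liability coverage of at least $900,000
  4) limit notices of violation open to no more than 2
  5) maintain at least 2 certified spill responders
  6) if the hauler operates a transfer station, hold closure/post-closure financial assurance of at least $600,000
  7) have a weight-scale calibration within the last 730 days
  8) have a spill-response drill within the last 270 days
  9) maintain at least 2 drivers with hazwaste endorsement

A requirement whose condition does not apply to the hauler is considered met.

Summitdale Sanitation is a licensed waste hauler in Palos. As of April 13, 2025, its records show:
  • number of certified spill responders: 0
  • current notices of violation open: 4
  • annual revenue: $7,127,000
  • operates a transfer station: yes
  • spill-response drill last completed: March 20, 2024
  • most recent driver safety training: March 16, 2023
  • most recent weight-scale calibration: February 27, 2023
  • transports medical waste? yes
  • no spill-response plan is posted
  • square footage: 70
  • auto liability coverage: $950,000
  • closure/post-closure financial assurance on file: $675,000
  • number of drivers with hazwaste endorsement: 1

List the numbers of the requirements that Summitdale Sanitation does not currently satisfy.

1. condition 'transports medical waste' holds; spill-response plan absent → not met
2. driver safety training 759 days ago vs limit 730 → not met
3. auto liability coverage $950,000 ≥ $900,000 → met
4. notices of violation open 4 > 2 → not met
5. certified spill responders 0 < 2 → not met
6. condition 'operates a transfer station' holds; closure/post-closure financial assurance $675,000 ≥ $600,000 → met
7. weight-scale calibration 776 days ago vs limit 730 → not met
8. spill-response drill 389 days ago vs limit 270 → not met
9. drivers with hazwaste endorsement 1 < 2 → not met
Not met: 1, 2, 4, 5, 7, 8, 9

1, 2, 4, 5, 7, 8, 9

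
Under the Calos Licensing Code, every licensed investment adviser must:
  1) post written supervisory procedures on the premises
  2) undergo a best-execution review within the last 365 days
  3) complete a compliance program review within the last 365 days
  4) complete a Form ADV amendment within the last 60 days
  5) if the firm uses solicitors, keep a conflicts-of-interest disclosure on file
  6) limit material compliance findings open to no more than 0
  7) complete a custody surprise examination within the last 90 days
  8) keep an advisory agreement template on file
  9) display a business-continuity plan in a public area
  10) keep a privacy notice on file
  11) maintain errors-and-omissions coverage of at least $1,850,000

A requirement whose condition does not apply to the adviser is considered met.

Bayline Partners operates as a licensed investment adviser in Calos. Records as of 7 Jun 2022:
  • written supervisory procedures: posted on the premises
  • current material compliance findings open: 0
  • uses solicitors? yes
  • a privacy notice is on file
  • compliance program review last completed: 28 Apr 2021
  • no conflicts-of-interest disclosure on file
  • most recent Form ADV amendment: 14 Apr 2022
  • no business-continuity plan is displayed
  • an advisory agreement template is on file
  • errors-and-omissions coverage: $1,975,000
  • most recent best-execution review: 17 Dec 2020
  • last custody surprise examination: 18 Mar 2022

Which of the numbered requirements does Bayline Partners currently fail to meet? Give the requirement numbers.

2, 3, 5, 9

1. written supervisory procedures present → met
2. best-execution review 537 days ago vs limit 365 → not met
3. compliance program review 405 days ago vs limit 365 → not met
4. Form ADV amendment 54 days ago vs limit 60 → met
5. condition 'uses solicitors' holds; conflicts-of-interest disclosure absent → not met
6. material compliance findings open 0 ≤ 0 → met
7. custody surprise examination 81 days ago vs limit 90 → met
8. advisory agreement template present → met
9. business-continuity plan absent → not met
10. privacy notice present → met
11. errors-and-omissions coverage $1,975,000 ≥ $1,850,000 → met
Not met: 2, 3, 5, 9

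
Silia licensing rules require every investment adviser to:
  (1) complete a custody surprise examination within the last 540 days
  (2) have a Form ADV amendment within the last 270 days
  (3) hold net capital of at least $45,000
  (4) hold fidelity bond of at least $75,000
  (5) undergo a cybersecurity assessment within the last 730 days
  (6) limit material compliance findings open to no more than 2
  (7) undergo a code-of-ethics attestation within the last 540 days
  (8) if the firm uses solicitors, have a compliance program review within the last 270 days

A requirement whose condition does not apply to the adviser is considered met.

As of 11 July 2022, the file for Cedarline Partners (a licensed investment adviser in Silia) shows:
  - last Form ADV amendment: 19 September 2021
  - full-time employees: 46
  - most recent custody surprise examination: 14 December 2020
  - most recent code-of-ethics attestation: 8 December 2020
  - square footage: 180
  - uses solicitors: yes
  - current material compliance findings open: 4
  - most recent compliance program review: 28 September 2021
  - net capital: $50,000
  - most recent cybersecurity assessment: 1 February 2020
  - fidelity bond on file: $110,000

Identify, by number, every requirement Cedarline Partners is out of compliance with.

1, 2, 5, 6, 7, 8

1. custody surprise examination 574 days ago vs limit 540 → not met
2. Form ADV amendment 295 days ago vs limit 270 → not met
3. net capital $50,000 ≥ $45,000 → met
4. fidelity bond $110,000 ≥ $75,000 → met
5. cybersecurity assessment 891 days ago vs limit 730 → not met
6. material compliance findings open 4 > 2 → not met
7. code-of-ethics attestation 580 days ago vs limit 540 → not met
8. condition 'uses solicitors' holds; compliance program review 286 days ago vs limit 270 → not met
Not met: 1, 2, 5, 6, 7, 8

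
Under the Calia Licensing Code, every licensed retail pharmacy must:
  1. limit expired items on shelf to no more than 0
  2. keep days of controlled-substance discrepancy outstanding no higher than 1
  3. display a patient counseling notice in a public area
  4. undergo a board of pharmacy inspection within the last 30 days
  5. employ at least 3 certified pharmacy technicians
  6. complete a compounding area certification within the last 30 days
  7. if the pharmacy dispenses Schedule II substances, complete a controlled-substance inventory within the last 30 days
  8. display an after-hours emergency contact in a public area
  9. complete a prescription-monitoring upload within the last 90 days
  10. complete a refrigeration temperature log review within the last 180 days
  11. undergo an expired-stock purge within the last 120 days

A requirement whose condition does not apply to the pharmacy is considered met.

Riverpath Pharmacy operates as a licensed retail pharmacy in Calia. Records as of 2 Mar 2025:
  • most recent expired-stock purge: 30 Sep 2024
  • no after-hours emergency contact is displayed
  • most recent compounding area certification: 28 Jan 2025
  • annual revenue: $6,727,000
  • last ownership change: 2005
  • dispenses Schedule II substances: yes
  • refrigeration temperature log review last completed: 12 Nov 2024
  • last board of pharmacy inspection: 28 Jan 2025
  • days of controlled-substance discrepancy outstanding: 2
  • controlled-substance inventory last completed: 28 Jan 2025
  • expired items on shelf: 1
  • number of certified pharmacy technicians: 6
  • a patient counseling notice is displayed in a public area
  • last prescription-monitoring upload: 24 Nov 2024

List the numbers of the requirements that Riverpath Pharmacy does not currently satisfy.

1, 2, 4, 6, 7, 8, 9, 11

1. expired items on shelf 1 > 0 → not met
2. days of controlled-substance discrepancy outstanding 2 > 1 → not met
3. patient counseling notice present → met
4. board of pharmacy inspection 33 days ago vs limit 30 → not met
5. certified pharmacy technicians 6 ≥ 3 → met
6. compounding area certification 33 days ago vs limit 30 → not met
7. condition 'dispenses Schedule II substances' holds; controlled-substance inventory 33 days ago vs limit 30 → not met
8. after-hours emergency contact absent → not met
9. prescription-monitoring upload 98 days ago vs limit 90 → not met
10. refrigeration temperature log review 110 days ago vs limit 180 → met
11. expired-stock purge 153 days ago vs limit 120 → not met
Not met: 1, 2, 4, 6, 7, 8, 9, 11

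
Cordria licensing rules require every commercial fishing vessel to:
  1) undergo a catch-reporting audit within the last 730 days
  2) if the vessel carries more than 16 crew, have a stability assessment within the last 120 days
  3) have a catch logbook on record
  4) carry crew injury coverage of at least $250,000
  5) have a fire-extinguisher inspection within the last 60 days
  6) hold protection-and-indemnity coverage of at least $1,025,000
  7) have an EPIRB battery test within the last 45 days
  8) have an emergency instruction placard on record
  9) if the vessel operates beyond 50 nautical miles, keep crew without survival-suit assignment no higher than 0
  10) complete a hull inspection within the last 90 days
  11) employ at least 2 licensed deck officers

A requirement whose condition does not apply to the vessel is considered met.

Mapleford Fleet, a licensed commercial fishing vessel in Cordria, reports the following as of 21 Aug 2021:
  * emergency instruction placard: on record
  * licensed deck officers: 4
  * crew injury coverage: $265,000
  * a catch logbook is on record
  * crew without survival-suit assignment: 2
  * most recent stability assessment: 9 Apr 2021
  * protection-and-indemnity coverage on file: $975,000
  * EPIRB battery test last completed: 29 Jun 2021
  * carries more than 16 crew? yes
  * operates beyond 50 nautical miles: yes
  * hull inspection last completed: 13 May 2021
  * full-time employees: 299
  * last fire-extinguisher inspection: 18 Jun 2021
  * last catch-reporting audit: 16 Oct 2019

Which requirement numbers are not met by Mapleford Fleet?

2, 5, 6, 7, 9, 10

1. catch-reporting audit 675 days ago vs limit 730 → met
2. condition 'carries more than 16 crew' holds; stability assessment 134 days ago vs limit 120 → not met
3. catch logbook present → met
4. crew injury coverage $265,000 ≥ $250,000 → met
5. fire-extinguisher inspection 64 days ago vs limit 60 → not met
6. protection-and-indemnity coverage $975,000 < $1,025,000 → not met
7. EPIRB battery test 53 days ago vs limit 45 → not met
8. emergency instruction placard present → met
9. condition 'operates beyond 50 nautical miles' holds; crew without survival-suit assignment 2 > 0 → not met
10. hull inspection 100 days ago vs limit 90 → not met
11. licensed deck officers 4 ≥ 2 → met
Not met: 2, 5, 6, 7, 9, 10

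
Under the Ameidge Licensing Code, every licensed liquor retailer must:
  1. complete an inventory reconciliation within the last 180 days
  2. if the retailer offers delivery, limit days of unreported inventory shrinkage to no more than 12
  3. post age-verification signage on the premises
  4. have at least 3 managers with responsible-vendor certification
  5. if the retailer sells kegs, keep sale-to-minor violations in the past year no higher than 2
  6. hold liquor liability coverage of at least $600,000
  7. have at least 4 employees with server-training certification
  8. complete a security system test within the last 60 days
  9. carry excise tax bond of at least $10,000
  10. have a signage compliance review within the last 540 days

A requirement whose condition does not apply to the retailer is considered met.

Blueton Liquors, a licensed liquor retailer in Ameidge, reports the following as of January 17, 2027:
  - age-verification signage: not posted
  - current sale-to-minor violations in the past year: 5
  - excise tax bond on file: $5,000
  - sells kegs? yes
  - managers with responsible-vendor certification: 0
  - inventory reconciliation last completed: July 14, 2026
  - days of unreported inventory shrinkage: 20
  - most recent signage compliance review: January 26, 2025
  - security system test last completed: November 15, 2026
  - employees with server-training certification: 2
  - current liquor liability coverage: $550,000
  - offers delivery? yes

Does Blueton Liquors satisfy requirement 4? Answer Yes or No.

No

4. managers with responsible-vendor certification 0 < 3 → not met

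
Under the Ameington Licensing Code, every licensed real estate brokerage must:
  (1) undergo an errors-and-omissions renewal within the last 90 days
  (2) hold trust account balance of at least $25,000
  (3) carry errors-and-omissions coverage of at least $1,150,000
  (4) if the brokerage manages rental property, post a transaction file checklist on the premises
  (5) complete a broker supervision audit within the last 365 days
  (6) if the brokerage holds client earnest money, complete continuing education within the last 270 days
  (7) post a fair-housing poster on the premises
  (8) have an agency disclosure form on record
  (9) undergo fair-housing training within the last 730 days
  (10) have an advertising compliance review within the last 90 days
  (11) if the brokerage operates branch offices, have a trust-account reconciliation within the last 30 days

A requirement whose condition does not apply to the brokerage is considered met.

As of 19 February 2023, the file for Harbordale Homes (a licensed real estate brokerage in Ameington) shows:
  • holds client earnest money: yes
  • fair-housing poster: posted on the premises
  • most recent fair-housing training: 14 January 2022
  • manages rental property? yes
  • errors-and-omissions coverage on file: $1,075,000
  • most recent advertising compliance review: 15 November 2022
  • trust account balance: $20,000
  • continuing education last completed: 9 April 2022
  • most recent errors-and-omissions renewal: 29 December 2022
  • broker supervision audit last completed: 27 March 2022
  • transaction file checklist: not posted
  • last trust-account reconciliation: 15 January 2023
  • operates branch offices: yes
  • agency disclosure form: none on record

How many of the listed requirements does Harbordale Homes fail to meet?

7

1. errors-and-omissions renewal 52 days ago vs limit 90 → met
2. trust account balance $20,000 < $25,000 → not met
3. errors-and-omissions coverage $1,075,000 < $1,150,000 → not met
4. condition 'manages rental property' holds; transaction file checklist absent → not met
5. broker supervision audit 329 days ago vs limit 365 → met
6. condition 'holds client earnest money' holds; continuing education 316 days ago vs limit 270 → not met
7. fair-housing poster present → met
8. agency disclosure form absent → not met
9. fair-housing training 401 days ago vs limit 730 → met
10. advertising compliance review 96 days ago vs limit 90 → not met
11. condition 'operates branch offices' holds; trust-account reconciliation 35 days ago vs limit 30 → not met
Not met: 7 of 11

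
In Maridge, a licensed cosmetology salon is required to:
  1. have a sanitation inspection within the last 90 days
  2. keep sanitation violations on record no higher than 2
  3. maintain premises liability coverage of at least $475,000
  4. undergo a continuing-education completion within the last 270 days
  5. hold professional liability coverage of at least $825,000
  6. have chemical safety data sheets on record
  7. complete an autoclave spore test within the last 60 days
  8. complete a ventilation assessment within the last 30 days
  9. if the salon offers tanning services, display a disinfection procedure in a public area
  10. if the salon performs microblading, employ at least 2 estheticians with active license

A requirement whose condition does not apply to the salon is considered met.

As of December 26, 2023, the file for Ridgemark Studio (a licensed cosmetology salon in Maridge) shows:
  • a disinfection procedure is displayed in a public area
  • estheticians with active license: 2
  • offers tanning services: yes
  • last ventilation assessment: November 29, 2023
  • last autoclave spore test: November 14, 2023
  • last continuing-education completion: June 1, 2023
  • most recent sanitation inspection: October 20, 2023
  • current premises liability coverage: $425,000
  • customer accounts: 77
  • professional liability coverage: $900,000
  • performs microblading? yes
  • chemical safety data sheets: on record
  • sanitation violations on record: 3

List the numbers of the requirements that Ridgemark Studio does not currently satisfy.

2, 3

1. sanitation inspection 67 days ago vs limit 90 → met
2. sanitation violations on record 3 > 2 → not met
3. premises liability coverage $425,000 < $475,000 → not met
4. continuing-education completion 208 days ago vs limit 270 → met
5. professional liability coverage $900,000 ≥ $825,000 → met
6. chemical safety data sheets present → met
7. autoclave spore test 42 days ago vs limit 60 → met
8. ventilation assessment 27 days ago vs limit 30 → met
9. condition 'offers tanning services' holds; disinfection procedure present → met
10. condition 'performs microblading' holds; estheticians with active license 2 ≥ 2 → met
Not met: 2, 3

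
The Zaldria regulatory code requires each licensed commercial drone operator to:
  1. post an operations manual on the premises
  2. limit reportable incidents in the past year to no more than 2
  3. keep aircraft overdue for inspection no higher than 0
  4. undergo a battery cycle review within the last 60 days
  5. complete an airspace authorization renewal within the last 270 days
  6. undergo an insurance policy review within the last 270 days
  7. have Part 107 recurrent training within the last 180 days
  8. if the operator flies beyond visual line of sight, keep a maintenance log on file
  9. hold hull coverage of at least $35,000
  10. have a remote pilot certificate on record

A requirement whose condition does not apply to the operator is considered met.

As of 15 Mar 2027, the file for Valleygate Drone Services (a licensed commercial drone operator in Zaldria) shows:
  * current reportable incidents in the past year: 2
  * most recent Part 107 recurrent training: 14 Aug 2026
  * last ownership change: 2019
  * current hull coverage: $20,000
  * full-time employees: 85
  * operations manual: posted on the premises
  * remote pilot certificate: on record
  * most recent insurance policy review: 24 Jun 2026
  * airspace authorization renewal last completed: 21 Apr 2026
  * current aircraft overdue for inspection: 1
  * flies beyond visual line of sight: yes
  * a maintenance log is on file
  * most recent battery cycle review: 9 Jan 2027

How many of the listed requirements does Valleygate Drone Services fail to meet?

1. operations manual present → met
2. reportable incidents in the past year 2 ≤ 2 → met
3. aircraft overdue for inspection 1 > 0 → not met
4. battery cycle review 65 days ago vs limit 60 → not met
5. airspace authorization renewal 328 days ago vs limit 270 → not met
6. insurance policy review 264 days ago vs limit 270 → met
7. Part 107 recurrent training 213 days ago vs limit 180 → not met
8. condition 'flies beyond visual line of sight' holds; maintenance log present → met
9. hull coverage $20,000 < $35,000 → not met
10. remote pilot certificate present → met
Not met: 5 of 10

5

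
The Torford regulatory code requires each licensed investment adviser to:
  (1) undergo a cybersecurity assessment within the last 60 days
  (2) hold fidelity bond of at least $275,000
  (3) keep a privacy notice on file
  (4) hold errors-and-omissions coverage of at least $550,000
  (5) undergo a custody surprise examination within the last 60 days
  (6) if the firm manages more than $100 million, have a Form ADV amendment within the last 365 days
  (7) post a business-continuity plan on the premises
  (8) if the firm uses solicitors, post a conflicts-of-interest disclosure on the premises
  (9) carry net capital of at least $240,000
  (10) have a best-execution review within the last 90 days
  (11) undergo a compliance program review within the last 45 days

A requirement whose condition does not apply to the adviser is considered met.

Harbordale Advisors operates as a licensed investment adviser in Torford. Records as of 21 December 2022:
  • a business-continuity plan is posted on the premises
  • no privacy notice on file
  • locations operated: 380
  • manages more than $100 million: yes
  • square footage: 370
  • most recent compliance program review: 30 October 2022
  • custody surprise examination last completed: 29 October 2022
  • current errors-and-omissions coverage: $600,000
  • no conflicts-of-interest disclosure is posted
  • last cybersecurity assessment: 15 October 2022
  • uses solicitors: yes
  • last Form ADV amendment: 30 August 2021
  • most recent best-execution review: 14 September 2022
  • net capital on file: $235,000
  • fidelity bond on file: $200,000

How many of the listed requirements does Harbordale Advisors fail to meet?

8

1. cybersecurity assessment 67 days ago vs limit 60 → not met
2. fidelity bond $200,000 < $275,000 → not met
3. privacy notice absent → not met
4. errors-and-omissions coverage $600,000 ≥ $550,000 → met
5. custody surprise examination 53 days ago vs limit 60 → met
6. condition 'manages more than $100 million' holds; Form ADV amendment 478 days ago vs limit 365 → not met
7. business-continuity plan present → met
8. condition 'uses solicitors' holds; conflicts-of-interest disclosure absent → not met
9. net capital $235,000 < $240,000 → not met
10. best-execution review 98 days ago vs limit 90 → not met
11. compliance program review 52 days ago vs limit 45 → not met
Not met: 8 of 11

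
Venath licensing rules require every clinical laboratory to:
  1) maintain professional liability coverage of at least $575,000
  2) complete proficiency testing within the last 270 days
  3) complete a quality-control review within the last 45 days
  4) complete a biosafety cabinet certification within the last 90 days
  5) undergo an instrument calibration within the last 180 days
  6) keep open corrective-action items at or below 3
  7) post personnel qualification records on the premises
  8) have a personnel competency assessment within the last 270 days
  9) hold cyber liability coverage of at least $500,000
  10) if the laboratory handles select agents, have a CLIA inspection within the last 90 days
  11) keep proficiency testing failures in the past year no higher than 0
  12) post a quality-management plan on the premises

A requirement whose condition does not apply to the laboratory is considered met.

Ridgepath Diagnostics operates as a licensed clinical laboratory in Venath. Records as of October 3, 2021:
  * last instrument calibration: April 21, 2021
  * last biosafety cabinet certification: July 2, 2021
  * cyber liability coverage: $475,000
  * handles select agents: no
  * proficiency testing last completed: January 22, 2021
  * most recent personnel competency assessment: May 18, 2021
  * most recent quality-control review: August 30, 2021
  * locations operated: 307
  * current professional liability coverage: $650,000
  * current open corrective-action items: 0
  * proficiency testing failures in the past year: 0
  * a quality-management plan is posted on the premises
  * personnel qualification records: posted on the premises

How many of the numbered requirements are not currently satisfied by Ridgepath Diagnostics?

2

1. professional liability coverage $650,000 ≥ $575,000 → met
2. proficiency testing 254 days ago vs limit 270 → met
3. quality-control review 34 days ago vs limit 45 → met
4. biosafety cabinet certification 93 days ago vs limit 90 → not met
5. instrument calibration 165 days ago vs limit 180 → met
6. open corrective-action items 0 ≤ 3 → met
7. personnel qualification records present → met
8. personnel competency assessment 138 days ago vs limit 270 → met
9. cyber liability coverage $475,000 < $500,000 → not met
10. condition 'handles select agents' does not hold → requirement n/a → met
11. proficiency testing failures in the past year 0 ≤ 0 → met
12. quality-management plan present → met
Not met: 2 of 12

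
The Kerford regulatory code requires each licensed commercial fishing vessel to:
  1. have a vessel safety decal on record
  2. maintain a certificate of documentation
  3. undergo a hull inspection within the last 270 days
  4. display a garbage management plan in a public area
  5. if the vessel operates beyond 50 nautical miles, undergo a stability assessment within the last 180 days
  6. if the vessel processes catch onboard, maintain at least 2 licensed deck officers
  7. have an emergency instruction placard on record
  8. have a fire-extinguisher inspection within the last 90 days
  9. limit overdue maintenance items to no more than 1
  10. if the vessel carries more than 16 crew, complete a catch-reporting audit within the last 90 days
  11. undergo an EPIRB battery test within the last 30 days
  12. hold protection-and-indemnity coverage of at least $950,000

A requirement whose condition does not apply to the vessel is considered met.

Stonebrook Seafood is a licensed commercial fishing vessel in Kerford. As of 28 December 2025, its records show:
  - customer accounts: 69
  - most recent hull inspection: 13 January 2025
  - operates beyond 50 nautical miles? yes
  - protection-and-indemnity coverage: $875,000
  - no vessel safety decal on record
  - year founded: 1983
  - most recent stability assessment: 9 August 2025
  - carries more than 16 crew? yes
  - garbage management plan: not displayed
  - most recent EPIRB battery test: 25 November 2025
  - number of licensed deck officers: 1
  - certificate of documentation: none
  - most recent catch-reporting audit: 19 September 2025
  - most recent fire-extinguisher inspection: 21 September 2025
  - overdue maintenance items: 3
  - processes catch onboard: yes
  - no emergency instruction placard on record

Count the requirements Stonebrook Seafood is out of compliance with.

1. vessel safety decal absent → not met
2. certificate of documentation absent → not met
3. hull inspection 349 days ago vs limit 270 → not met
4. garbage management plan absent → not met
5. condition 'operates beyond 50 nautical miles' holds; stability assessment 141 days ago vs limit 180 → met
6. condition 'processes catch onboard' holds; licensed deck officers 1 < 2 → not met
7. emergency instruction placard absent → not met
8. fire-extinguisher inspection 98 days ago vs limit 90 → not met
9. overdue maintenance items 3 > 1 → not met
10. condition 'carries more than 16 crew' holds; catch-reporting audit 100 days ago vs limit 90 → not met
11. EPIRB battery test 33 days ago vs limit 30 → not met
12. protection-and-indemnity coverage $875,000 < $950,000 → not met
Not met: 11 of 12

11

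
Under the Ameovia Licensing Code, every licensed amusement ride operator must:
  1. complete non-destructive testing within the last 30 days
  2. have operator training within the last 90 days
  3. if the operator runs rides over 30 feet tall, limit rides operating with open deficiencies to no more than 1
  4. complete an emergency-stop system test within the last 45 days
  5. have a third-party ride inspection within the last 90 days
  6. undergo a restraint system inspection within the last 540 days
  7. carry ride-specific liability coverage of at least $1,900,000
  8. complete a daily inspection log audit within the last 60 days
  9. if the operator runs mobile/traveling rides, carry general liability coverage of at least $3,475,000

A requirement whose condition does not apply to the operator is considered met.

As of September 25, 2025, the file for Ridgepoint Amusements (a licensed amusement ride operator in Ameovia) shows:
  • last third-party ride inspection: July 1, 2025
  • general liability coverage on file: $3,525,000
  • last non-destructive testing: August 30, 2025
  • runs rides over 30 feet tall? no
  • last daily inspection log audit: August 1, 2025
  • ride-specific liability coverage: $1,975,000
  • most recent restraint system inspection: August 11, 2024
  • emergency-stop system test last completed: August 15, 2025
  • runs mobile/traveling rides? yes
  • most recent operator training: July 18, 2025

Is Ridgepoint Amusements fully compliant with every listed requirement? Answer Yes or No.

Yes

1. non-destructive testing 26 days ago vs limit 30 → met
2. operator training 69 days ago vs limit 90 → met
3. condition 'runs rides over 30 feet tall' does not hold → requirement n/a → met
4. emergency-stop system test 41 days ago vs limit 45 → met
5. third-party ride inspection 86 days ago vs limit 90 → met
6. restraint system inspection 410 days ago vs limit 540 → met
7. ride-specific liability coverage $1,975,000 ≥ $1,900,000 → met
8. daily inspection log audit 55 days ago vs limit 60 → met
9. condition 'runs mobile/traveling rides' holds; general liability coverage $3,525,000 ≥ $3,475,000 → met
All met.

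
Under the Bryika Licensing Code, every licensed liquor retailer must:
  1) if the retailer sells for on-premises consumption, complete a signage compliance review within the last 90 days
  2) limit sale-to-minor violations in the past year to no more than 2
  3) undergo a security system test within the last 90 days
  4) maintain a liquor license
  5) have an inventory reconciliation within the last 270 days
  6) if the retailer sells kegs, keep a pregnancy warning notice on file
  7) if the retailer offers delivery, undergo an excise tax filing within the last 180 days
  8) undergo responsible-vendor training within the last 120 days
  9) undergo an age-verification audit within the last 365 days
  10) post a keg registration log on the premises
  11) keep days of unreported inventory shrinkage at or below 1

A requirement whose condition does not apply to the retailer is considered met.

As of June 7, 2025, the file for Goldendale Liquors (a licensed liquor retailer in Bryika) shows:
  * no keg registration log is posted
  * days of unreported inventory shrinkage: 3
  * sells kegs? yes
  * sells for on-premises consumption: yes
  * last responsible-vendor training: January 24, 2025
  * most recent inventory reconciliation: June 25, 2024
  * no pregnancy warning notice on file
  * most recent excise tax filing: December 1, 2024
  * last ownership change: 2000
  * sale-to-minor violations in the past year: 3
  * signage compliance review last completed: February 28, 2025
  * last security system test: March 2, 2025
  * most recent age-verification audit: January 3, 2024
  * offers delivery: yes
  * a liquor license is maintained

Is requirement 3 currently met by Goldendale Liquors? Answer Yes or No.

No

3. security system test 97 days ago vs limit 90 → not met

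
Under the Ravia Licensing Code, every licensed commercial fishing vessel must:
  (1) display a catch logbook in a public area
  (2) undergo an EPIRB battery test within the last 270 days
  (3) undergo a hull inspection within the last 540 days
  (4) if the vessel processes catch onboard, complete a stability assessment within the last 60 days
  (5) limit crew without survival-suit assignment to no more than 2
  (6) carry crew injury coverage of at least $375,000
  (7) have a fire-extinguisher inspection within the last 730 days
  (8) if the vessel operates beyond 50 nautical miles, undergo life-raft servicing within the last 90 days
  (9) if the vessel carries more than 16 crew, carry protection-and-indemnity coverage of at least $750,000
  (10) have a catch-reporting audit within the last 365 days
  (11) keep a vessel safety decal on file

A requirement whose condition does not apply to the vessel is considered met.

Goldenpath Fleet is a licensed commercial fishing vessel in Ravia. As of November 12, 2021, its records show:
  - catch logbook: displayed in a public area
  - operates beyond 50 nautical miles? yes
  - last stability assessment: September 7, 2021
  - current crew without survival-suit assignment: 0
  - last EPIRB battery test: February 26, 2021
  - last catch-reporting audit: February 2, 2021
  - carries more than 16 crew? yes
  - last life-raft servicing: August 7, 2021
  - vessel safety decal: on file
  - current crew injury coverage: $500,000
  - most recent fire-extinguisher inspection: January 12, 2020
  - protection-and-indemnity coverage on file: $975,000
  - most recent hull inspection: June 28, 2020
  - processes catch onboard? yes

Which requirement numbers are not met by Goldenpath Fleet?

1. catch logbook present → met
2. EPIRB battery test 259 days ago vs limit 270 → met
3. hull inspection 502 days ago vs limit 540 → met
4. condition 'processes catch onboard' holds; stability assessment 66 days ago vs limit 60 → not met
5. crew without survival-suit assignment 0 ≤ 2 → met
6. crew injury coverage $500,000 ≥ $375,000 → met
7. fire-extinguisher inspection 670 days ago vs limit 730 → met
8. condition 'operates beyond 50 nautical miles' holds; life-raft servicing 97 days ago vs limit 90 → not met
9. condition 'carries more than 16 crew' holds; protection-and-indemnity coverage $975,000 ≥ $750,000 → met
10. catch-reporting audit 283 days ago vs limit 365 → met
11. vessel safety decal present → met
Not met: 4, 8

4, 8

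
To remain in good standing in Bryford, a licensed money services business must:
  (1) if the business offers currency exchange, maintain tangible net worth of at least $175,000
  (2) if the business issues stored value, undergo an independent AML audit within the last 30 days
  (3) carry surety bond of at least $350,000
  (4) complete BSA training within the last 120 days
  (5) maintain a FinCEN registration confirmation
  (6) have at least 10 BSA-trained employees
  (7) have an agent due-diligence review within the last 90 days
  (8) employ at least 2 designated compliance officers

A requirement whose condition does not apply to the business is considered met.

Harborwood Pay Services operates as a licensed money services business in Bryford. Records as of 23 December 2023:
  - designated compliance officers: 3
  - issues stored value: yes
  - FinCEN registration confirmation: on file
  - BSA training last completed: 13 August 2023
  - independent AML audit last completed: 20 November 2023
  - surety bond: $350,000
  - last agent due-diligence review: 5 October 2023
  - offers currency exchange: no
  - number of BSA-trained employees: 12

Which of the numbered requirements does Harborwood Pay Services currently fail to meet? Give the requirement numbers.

2, 4

1. condition 'offers currency exchange' does not hold → requirement n/a → met
2. condition 'issues stored value' holds; independent AML audit 33 days ago vs limit 30 → not met
3. surety bond $350,000 ≥ $350,000 → met
4. BSA training 132 days ago vs limit 120 → not met
5. FinCEN registration confirmation present → met
6. BSA-trained employees 12 ≥ 10 → met
7. agent due-diligence review 79 days ago vs limit 90 → met
8. designated compliance officers 3 ≥ 2 → met
Not met: 2, 4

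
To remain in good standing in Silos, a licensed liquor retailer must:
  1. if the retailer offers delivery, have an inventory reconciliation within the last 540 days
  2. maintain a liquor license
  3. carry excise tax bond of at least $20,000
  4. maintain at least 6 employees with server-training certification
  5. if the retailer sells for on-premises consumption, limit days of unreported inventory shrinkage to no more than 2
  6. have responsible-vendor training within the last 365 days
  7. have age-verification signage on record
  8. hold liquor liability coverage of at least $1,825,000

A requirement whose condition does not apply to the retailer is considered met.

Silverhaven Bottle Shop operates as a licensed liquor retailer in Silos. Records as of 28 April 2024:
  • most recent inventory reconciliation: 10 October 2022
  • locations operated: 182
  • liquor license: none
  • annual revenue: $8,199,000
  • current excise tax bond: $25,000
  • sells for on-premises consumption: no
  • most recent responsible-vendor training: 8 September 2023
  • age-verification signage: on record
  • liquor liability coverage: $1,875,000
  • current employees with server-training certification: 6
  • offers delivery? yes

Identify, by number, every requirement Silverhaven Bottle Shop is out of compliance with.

1, 2

1. condition 'offers delivery' holds; inventory reconciliation 566 days ago vs limit 540 → not met
2. liquor license absent → not met
3. excise tax bond $25,000 ≥ $20,000 → met
4. employees with server-training certification 6 ≥ 6 → met
5. condition 'sells for on-premises consumption' does not hold → requirement n/a → met
6. responsible-vendor training 233 days ago vs limit 365 → met
7. age-verification signage present → met
8. liquor liability coverage $1,875,000 ≥ $1,825,000 → met
Not met: 1, 2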